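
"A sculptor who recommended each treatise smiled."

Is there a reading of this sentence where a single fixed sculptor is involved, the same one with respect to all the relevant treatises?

That reading corresponds to *a sculptor* > *each treatise*.
That is the surface-scope ordering, which is always one of the available readings — island constraints only ever restrict inverse scope.

Yes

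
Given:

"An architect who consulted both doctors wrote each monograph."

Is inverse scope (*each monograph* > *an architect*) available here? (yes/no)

*each monograph* is a matrix argument; only *an architect* is modified by the relative clause *who consulted both doctors*, so the RC island is irrelevant to the target quantifier.
QR within a single clause is free, so the lower quantifier may take scope over the higher one.
So *each monograph* > *an architect* is among the available readings.

Yes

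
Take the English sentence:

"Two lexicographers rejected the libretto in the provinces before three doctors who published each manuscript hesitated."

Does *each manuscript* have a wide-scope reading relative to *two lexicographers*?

No

The DP *each manuscript* is contained in the relative clause *who published each manuscript*, which is itself inside the adjunct *before three doctors who published each manuscript hesitated*.
The quantifier would have to escape first the RC and then the adjunct — two independent island violations.
The inverse ordering *each manuscript* > *two lexicographers* is therefore underivable.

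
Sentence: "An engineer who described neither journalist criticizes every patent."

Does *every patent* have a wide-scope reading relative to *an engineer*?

*every patent* is a matrix argument; only *an engineer* is modified by the relative clause *who described neither journalist*, so the RC island is irrelevant to the target quantifier.
Since no island is crossed, the inverse ordering is licensed alongside surface scope.

Yes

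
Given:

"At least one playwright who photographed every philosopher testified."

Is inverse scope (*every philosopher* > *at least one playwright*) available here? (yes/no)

No

*every philosopher* occurs within the relative clause *who photographed every philosopher*.
Relative clauses are scope islands: a quantifier cannot QR out of a relative clause to take scope in the matrix clause.
So *every philosopher* cannot raise to a position above *at least one playwright*.
(Only the surface reading survives: one fixed playwright with respect to all the relevant philosophers.)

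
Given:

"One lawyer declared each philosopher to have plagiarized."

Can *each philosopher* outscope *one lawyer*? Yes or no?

Yes

The ECM infinitive is scope-transparent — *each philosopher* is free to raise above *one lawyer*.
Nothing blocks QR of the lower DP to a position above the higher one, so inverse scope is available.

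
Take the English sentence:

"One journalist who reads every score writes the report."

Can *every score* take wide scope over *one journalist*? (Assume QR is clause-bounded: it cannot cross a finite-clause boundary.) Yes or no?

The DP *every score* is contained in the relative clause *who reads every score*.
Quantifiers inside a relative clause are trapped there; the RC boundary blocks QR.
The inverse ordering *every score* > *one journalist* is therefore underivable.

No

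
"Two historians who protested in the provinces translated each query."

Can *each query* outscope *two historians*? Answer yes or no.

*each query* sits in the matrix clause, not in the relative clause on *two historians*.
Clause-internal QR can adjoin the lower DP above the subject, yielding the inverse reading.

Yes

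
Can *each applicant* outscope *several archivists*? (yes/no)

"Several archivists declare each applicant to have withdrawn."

Yes

This is an ECM construction: *each applicant* is the infinitival subject, Case-marked by the matrix verb, and the infinitive is transparent for QR.
Nothing blocks QR of the lower DP to a position above the higher one, so inverse scope is available.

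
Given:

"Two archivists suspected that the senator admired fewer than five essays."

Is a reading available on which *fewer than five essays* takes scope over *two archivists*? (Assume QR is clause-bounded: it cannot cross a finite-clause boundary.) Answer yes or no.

*fewer than five essays* is embedded in the finite complement clause *that the senator admired fewer than five essays*.
Under clause-bounded QR, a quantifier in an embedded finite clause cannot raise into the matrix clause.
So *fewer than five essays* cannot raise to a position above *two archivists*.

No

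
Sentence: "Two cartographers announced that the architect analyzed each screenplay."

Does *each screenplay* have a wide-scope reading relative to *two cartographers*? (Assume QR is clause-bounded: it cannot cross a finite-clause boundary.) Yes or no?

No

*each screenplay* sits inside the finite complement clause *that the architect analyzed each screenplay*.
Finite CP is the ceiling for QR here, by assumption.
The inverse ordering *each screenplay* > *two cartographers* is therefore underivable.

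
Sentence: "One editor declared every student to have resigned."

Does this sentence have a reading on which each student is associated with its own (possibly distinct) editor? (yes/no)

Yes

This is the *every student* > *one editor* reading.
This is an ECM construction: *every student* is the infinitival subject, Case-marked by the matrix verb, and the infinitive is transparent for QR.
Ordinary QR to a clause-peripheral position gives the wide-scope LF for the lower DP.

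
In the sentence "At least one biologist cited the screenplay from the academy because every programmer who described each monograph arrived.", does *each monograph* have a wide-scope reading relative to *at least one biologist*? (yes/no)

The DP *each monograph* is contained in the relative clause *who described each monograph*, which is itself inside the adjunct *because every programmer who described each monograph arrived*.
The quantifier would have to escape first the RC and then the adjunct — two independent island violations.
Hence only narrow scope for *each monograph* (under *at least one biologist*) survives.
(Only the surface reading survives: one fixed biologist with respect to all the relevant monographs.)

No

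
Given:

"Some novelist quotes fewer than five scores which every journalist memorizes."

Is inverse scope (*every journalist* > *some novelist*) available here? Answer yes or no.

*every journalist* is embedded in the relative clause *which every journalist memorizes* modifying *fewer than five scores*.
Quantifiers inside a relative clause are trapped there; the RC boundary blocks QR.
So *every journalist* cannot raise to a position above *some novelist*.
(Only the surface reading survives: one fixed novelist with respect to all the relevant journalists.)

No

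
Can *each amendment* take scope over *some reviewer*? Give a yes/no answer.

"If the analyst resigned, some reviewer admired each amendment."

The adjunct clause does not contain *each amendment*, which is the matrix object.
Clause-internal QR can adjoin the lower DP above the subject, yielding the inverse reading.

Yes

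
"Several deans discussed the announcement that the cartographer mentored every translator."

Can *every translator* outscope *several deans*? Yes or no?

The DP *every translator* is contained in the complex NP *the announcement that the cartographer mentored every translator*.
Since the clause is the complement of a nominal head, the CNPC blocks scope extraction.
*every translator* > *several deans* would require crossing that boundary, which is illicit.

No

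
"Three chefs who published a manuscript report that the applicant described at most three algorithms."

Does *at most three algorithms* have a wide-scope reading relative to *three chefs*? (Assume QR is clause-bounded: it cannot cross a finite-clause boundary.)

No

*at most three algorithms* occurs within the finite complement clause *that the applicant described at most three algorithms*.
QR is clause-bounded, so the finite complement is a scope island for the embedded quantifier.
The inverse ordering *at most three algorithms* > *three chefs* is therefore underivable.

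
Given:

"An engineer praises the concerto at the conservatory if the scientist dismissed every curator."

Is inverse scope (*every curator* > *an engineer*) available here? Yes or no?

The target quantifier *every curator* is part of the adjunct clause *if the scientist dismissed every curator*.
Adjuncts are opaque for quantifier raising; a quantifier in an adjunct stays inside it.
So *every curator* cannot raise high enough to outscope *an engineer*; only the surface ordering *an engineer* > *every curator* is available.
(Only the surface reading survives: one fixed engineer with respect to all the relevant curators.)

No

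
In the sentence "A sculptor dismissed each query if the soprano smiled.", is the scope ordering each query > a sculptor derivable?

Yes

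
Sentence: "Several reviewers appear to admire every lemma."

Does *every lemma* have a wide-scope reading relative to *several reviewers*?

Infinitival complements of raising predicates do not block QR; *every lemma* and *several reviewers* are effectively clausemates.
Clause-internal QR can adjoin the lower DP above the subject, yielding the inverse reading.

Yes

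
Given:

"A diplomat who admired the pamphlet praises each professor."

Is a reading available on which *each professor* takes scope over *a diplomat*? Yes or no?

Yes

*each professor* is a matrix argument; only *a diplomat* is modified by the relative clause *who admired the pamphlet*, so the RC island is irrelevant to the target quantifier.
QR within a single clause is free, so the lower quantifier may take scope over the higher one.
So *each professor* > *a diplomat* is among the available readings.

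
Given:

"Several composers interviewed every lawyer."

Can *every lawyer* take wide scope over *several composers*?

Both DPs are arguments of the same predicate; there is no clause or island boundary between them.
Clause-internal QR can adjoin the lower DP above the subject, yielding the inverse reading.
Both orderings are possible: *several composers* > *every lawyer* and *every lawyer* > *several composers*.

Yes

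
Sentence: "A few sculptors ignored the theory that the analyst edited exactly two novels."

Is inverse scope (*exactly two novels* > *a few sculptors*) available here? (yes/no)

The target quantifier *exactly two novels* is part of the complex NP *the theory that the analyst edited exactly two novels*.
Since the clause is the complement of a nominal head, the CNPC blocks scope extraction.
*exactly two novels* is confined to the island and cannot take scope over *a few sculptors*.

No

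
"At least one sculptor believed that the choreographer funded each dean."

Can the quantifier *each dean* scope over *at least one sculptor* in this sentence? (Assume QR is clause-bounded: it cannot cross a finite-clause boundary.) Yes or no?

No

*each dean* occurs within the finite complement clause *that the choreographer funded each dean*.
With QR restricted to its own tensed clause, the embedded quantifier cannot reach a matrix scope position.
So *each dean* cannot raise high enough to outscope *at least one sculptor*; only the surface ordering *at least one sculptor* > *each dean* is available.
(Only the surface reading survives: one fixed sculptor with respect to all the relevant deans.)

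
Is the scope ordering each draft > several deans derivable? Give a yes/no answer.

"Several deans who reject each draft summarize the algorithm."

The target quantifier *each draft* is part of the relative clause *who reject each draft*.
Quantifiers inside a relative clause are trapped there; the RC boundary blocks QR.
So *each draft* cannot raise to a position above *several deans*.

No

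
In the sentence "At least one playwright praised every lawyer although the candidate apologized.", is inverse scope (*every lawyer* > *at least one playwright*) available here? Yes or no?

The adjunct island is irrelevant here — *every lawyer* and *at least one playwright* are both in the matrix clause.
QR within a single clause is free, so the lower quantifier may take scope over the higher one.

Yes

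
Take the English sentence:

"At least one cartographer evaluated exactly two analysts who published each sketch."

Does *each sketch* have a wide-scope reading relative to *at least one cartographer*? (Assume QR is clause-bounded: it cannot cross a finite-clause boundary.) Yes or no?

No

*each sketch* sits inside the relative clause *who published each sketch* modifying *exactly two analysts*.
QR out of a relative clause is ruled out by the relative-clause island constraint.
Hence only narrow scope for *each sketch* (under *at least one cartographer*) survives.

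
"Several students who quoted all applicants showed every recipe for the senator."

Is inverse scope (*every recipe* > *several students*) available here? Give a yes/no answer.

Yes

*every recipe* sits in the matrix clause, not in the relative clause on *several students*.
No island intervenes, so both surface and inverse scope are derivable.
So *every recipe* > *several students* is among the available readings.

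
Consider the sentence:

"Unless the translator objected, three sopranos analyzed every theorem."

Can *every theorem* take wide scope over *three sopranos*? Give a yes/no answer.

Neither queried DP is inside the adjunct, so the adjunct-island constraint does not apply.
Clause-internal QR can adjoin the lower DP above the subject, yielding the inverse reading.
So *every theorem* > *three sopranos* is among the available readings.

Yes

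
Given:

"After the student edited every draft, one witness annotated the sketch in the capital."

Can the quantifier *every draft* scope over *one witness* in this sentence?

The target quantifier *every draft* is part of the adjunct clause *after the student edited every draft*.
Scope out of an adjunct clause is unavailable: QR respects the adjunct-island constraint.
The ordering *every draft* > *one witness* is therefore underivable.

No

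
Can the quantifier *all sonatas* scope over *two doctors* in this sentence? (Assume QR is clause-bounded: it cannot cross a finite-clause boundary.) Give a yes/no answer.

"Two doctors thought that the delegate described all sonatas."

*all sonatas* occurs within the finite complement clause *that the delegate described all sonatas*.
QR is clause-bounded, so the finite complement is a scope island for the embedded quantifier.
*all sonatas* > *two doctors* would require crossing that boundary, which is illicit.

No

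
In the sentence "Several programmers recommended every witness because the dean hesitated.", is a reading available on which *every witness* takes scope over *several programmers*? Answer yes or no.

Yes

The adjunct island is irrelevant here — *every witness* and *several programmers* are both in the matrix clause.
No island intervenes, so both surface and inverse scope are derivable.
So *every witness* > *several programmers* is among the available readings.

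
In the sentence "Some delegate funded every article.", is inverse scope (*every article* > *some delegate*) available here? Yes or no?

Yes

Both DPs are arguments of the same predicate; there is no clause or island boundary between them.
Ordinary QR to a clause-peripheral position gives the wide-scope LF for the lower DP.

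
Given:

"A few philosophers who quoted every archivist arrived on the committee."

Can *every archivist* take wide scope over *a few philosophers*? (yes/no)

No

The target quantifier *every archivist* is part of the relative clause *who quoted every archivist*.
The relative clause forms an island for QR, so the quantifier is confined to the head noun's restrictor.
Hence only narrow scope for *every archivist* (under *a few philosophers*) survives.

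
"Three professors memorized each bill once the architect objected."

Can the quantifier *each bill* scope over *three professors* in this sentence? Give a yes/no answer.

Yes

Neither queried DP is inside the adjunct, so the adjunct-island constraint does not apply.
Nothing blocks QR of the lower DP to a position above the higher one, so inverse scope is available.
Both orderings are possible: *three professors* > *each bill* and *each bill* > *three professors*.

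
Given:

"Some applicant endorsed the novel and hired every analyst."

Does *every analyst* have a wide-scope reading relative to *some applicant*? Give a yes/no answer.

*every analyst* sits inside one conjunct of the coordinate structure (*hired every analyst*).
Coordinate structures are islands for non-across-the-board movement, QR included.
There is no licit LF on which *every analyst* c-commands *some applicant*.
(Only the surface reading survives: one fixed applicant with respect to all the relevant analysts.)

No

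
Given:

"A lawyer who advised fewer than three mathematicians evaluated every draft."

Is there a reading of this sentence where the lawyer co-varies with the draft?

Yes

The described interpretation is the *every draft* > *a lawyer* scoping.
The relative clause *who advised fewer than three mathematicians* modifies *a lawyer*, but *every draft* is not inside that relative clause — it is an argument of the matrix verb.
Nothing blocks QR of the lower DP to a position above the higher one, so inverse scope is available.
Both orderings are possible: *a lawyer* > *every draft* and *every draft* > *a lawyer*.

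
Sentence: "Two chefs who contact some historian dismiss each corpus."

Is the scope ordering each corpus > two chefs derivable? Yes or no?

Yes

*each corpus* is a matrix argument; only *two chefs* is modified by the relative clause *who contact some historian*, so the RC island is irrelevant to the target quantifier.
No island intervenes, so both surface and inverse scope are derivable.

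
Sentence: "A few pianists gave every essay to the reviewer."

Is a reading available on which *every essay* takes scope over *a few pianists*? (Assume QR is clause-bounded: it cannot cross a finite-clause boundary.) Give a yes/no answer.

*every essay* is the matrix object and *a few pianists* the matrix subject; the two are clausemates.
No island intervenes, so both surface and inverse scope are derivable.

Yes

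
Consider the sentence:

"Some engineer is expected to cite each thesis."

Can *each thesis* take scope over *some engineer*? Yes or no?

Yes

Raising constructions are monoclausal for scope purposes; *each thesis* is not separated from *some engineer* by any island.
Clause-internal QR can adjoin the lower DP above the subject, yielding the inverse reading.
The sentence is scopally ambiguous between *some engineer* > *each thesis* and *each thesis* > *some engineer*.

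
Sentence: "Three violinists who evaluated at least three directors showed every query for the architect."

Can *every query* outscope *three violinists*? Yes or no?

Yes

*every query* is a matrix argument; only *three violinists* is modified by the relative clause *who evaluated at least three directors*, so the RC island is irrelevant to the target quantifier.
Nothing blocks QR of the lower DP to a position above the higher one, so inverse scope is available.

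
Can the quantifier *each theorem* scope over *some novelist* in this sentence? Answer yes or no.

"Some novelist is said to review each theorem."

The matrix predicate is a raising verb, whose infinitival complement is not a scope island — *each theorem* can QR into the matrix clause.
No island intervenes, so both surface and inverse scope are derivable.

Yes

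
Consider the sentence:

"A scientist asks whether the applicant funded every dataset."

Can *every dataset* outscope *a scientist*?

No

*every dataset* is embedded in the embedded question *whether the applicant funded every dataset*.
Embedded questions are wh-islands: a quantifier inside an indirect question cannot QR into the matrix clause.
*every dataset* > *a scientist* would require crossing that boundary, which is illicit.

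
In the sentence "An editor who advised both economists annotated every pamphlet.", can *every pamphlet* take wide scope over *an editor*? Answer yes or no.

Yes

Although the sentence contains a relative clause (*who advised both economists*), *every pamphlet* is outside it, in the matrix VP.
Nothing blocks QR of the lower DP to a position above the higher one, so inverse scope is available.
Both orderings are possible: *an editor* > *every pamphlet* and *every pamphlet* > *an editor*.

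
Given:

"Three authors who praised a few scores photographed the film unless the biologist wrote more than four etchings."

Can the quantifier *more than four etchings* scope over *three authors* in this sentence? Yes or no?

No

The target quantifier *more than four etchings* is part of the adjunct clause *unless the biologist wrote more than four etchings*.
Adjunct clauses are scope islands: a quantifier inside an adjunct cannot raise into the matrix clause.
*more than four etchings* is confined to the island and cannot take scope over *three authors*.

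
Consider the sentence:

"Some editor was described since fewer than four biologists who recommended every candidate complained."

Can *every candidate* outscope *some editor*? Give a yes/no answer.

No

*every candidate* is embedded in the relative clause *who recommended every candidate*, which is itself inside the adjunct *since fewer than four biologists who recommended every candidate complained*.
Nested islands: the RC island is itself inside an adjunct island, so wide scope is doubly excluded.
So *every candidate* cannot raise high enough to outscope *some editor*; only the surface ordering *some editor* > *every candidate* is available.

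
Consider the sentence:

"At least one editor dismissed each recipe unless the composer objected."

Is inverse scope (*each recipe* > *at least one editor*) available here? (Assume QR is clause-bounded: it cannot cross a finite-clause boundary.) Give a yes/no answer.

Yes

The adjunct island is irrelevant here — *each recipe* and *at least one editor* are both in the matrix clause.
Ordinary QR to a clause-peripheral position gives the wide-scope LF for the lower DP.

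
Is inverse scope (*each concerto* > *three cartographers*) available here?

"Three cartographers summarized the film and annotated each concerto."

No

*each concerto* is embedded in one conjunct of the coordinate structure (*annotated each concerto*).
A quantifier cannot raise out of one conjunct of a coordination across the whole coordinate structure — the CSC applies to QR.
So *each concerto* cannot raise to a position above *three cartographers*.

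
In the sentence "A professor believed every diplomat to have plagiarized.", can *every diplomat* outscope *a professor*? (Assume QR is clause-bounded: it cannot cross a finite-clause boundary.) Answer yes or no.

The ECM infinitive is scope-transparent — *every diplomat* is free to raise above *a professor*.
Nothing blocks QR of the lower DP to a position above the higher one, so inverse scope is available.

Yes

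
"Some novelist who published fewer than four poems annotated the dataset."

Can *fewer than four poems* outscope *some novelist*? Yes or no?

*fewer than four poems* is embedded in the relative clause *who published fewer than four poems*.
Relative clauses block scope extraction: QR cannot target a position outside the modified NP.
So the wide-scope reading for *fewer than four poems* is blocked.
(Only the surface reading survives: one fixed novelist with respect to all the relevant poems.)

No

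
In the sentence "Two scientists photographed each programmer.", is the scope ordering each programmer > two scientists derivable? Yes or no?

*each programmer* is the matrix object and *two scientists* the matrix subject; the two are clausemates.
Nothing blocks QR of the lower DP to a position above the higher one, so inverse scope is available.

Yes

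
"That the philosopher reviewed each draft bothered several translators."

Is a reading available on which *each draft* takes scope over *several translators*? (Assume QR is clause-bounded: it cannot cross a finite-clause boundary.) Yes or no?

No

*each draft* occurs within the sentential subject *that the philosopher reviewed each draft*.
The subject-island constraint blocks QR out of a clausal subject.
So *each draft* cannot raise to a position above *several translators*.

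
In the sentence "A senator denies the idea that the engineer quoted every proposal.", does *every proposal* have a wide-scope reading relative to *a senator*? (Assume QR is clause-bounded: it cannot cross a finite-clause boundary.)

*every proposal* occurs within the complex NP *the idea that the engineer quoted every proposal*.
Noun-complement clauses are scope islands (the Complex NP Constraint): a quantifier inside one cannot scope into the matrix.
So *every proposal* cannot raise to a position above *a senator*.
(Only the surface reading survives: one fixed senator with respect to all the relevant proposals.)

No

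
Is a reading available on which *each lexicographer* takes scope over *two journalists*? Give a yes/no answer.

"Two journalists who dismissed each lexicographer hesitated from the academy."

Structurally, *each lexicographer* is inside the relative clause *who dismissed each lexicographer*.
QR out of a relative clause is ruled out by the relative-clause island constraint.
So *each lexicographer* cannot raise to a position above *two journalists*.

No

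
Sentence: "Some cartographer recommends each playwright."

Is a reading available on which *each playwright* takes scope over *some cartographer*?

Yes

*each playwright* is the matrix object and *some cartographer* the matrix subject; the two are clausemates.
Nothing blocks QR of the lower DP to a position above the higher one, so inverse scope is available.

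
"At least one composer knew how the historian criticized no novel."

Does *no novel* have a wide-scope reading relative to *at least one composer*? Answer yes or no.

The DP *no novel* is contained in the embedded question *how the historian criticized no novel*.
An indirect question is a wh-island; the filled [Spec,CP] blocks QR across the CP edge.
So *no novel* cannot raise to a position above *at least one composer*.
(Only the surface reading survives: one fixed composer with respect to all the relevant novels.)

No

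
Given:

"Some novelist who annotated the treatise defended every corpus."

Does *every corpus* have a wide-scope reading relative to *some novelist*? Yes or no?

Yes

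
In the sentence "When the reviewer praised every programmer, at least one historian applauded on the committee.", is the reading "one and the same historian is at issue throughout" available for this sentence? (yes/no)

Yes

That reading corresponds to *at least one historian* > *every programmer*.
Nothing needs to raise out of an island for *at least one historian* > *every programmer*: *at least one historian* takes scope from its matrix position over the clause containing *every programmer*.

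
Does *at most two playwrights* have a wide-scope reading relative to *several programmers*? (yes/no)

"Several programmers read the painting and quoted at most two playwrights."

No

*at most two playwrights* occurs within one conjunct of the coordinate structure (*quoted at most two playwrights*).
The Coordinate Structure Constraint blocks movement (including QR) out of a single conjunct.
The inverse ordering *at most two playwrights* > *several programmers* is therefore underivable.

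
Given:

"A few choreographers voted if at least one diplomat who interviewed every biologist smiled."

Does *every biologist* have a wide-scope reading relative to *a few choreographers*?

*every biologist* is embedded in the relative clause *who interviewed every biologist*, which is itself inside the adjunct *if at least one diplomat who interviewed every biologist smiled*.
The quantifier would have to escape first the RC and then the adjunct — two independent island violations.
So *every biologist* cannot raise to a position above *a few choreographers*.

No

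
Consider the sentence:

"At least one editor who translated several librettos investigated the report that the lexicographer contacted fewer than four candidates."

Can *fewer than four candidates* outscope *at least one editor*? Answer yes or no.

No

*fewer than four candidates* occurs within the complex NP *the report that the lexicographer contacted fewer than four candidates*.
A that-clause complement to a noun is an island; QR cannot cross the NP boundary.
Hence only narrow scope for *fewer than four candidates* (under *at least one editor*) survives.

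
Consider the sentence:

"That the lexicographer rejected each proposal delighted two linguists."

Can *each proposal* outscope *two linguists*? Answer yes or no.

The target quantifier *each proposal* is part of the sentential subject *that the lexicographer rejected each proposal*.
The subject-island constraint blocks QR out of a clausal subject.
So *each proposal* cannot raise to a position above *two linguists*.

No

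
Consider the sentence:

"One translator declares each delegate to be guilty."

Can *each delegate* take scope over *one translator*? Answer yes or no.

Yes

*each delegate* is the subject of an ECM infinitive — the infinitival complement of an ECM verb is not a scope island, so *each delegate* can raise into the matrix clause.
QR within a single clause is free, so the lower quantifier may take scope over the higher one.
So *each delegate* > *one translator* is among the available readings.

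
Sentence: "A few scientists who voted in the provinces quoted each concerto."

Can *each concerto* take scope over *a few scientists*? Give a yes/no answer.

Although the sentence contains a relative clause (*who voted in the provinces*), *each concerto* is outside it, in the matrix VP.
No island intervenes, so both surface and inverse scope are derivable.

Yes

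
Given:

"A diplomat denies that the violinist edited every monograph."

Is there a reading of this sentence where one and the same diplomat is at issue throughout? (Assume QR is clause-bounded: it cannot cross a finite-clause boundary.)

That reading corresponds to *a diplomat* > *every monograph*.
Nothing needs to raise for *a diplomat* > *every monograph*, so no island constraint is at stake.

Yes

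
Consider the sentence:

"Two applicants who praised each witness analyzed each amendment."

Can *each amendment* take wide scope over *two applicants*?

Yes

*each amendment* is a matrix argument; only *two applicants* is modified by the relative clause *who praised each witness*, so the RC island is irrelevant to the target quantifier.
Since no island is crossed, the inverse ordering is licensed alongside surface scope.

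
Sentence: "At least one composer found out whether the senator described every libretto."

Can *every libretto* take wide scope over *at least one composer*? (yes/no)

No

The DP *every libretto* is contained in the embedded question *whether the senator described every libretto*.
The wh-island constraint blocks QR out of an embedded interrogative.
Hence only narrow scope for *every libretto* (under *at least one composer*) survives.
(Only the surface reading survives: one fixed composer with respect to all the relevant librettos.)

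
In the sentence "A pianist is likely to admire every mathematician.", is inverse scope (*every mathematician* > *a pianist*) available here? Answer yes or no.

Yes

Infinitival complements of raising predicates do not block QR; *every mathematician* and *a pianist* are effectively clausemates.
QR within a single clause is free, so the lower quantifier may take scope over the higher one.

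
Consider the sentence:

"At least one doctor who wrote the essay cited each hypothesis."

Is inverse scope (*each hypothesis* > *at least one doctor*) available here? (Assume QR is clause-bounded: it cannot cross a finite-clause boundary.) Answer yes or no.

The RC *who wrote the essay* is an island, but *each hypothesis* is not inside it — it is the matrix object, a clausemate of *at least one doctor*.
With no island boundary between them, the object can take inverse scope over the subject via ordinary QR within the clause.

Yes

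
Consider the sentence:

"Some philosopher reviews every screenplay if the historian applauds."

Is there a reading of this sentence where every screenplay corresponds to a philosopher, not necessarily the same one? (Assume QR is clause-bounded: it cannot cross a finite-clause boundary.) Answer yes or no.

That reading corresponds to *every screenplay* > *some philosopher*.
*every screenplay* is a matrix argument; the adjunct is an island but the target quantifier is outside it.
Clause-internal QR can adjoin the lower DP above the subject, yielding the inverse reading.
Both orderings are possible: *some philosopher* > *every screenplay* and *every screenplay* > *some philosopher*.

Yes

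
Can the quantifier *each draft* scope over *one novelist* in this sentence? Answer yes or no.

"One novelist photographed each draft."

Yes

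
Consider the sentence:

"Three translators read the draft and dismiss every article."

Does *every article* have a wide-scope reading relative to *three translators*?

Structurally, *every article* is inside one conjunct of the coordinate structure (*dismiss every article*).
A quantifier cannot raise out of one conjunct of a coordination across the whole coordinate structure — the CSC applies to QR.
So *every article* cannot raise to a position above *three translators*.

No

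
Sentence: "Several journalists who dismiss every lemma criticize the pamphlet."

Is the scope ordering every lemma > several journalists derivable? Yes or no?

No

*every lemma* sits inside the relative clause *who dismiss every lemma*.
Relative clauses are scope islands: a quantifier cannot QR out of a relative clause to take scope in the matrix clause.
So the wide-scope reading for *every lemma* is blocked.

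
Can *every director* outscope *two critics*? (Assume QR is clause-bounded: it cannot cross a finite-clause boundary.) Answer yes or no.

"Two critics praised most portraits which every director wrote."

No

The target quantifier *every director* is part of the relative clause *which every director wrote* modifying *most portraits*.
Relative clauses block scope extraction: QR cannot target a position outside the modified NP.
There is no licit LF on which *every director* c-commands *two critics*.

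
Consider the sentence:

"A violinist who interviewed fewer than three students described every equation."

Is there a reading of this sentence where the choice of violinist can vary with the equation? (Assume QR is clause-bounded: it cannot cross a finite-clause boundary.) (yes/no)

Yes

That reading corresponds to *every equation* > *a violinist*.
*every equation* sits in the matrix clause, not in the relative clause on *a violinist*.
Clause-internal QR can adjoin the lower DP above the subject, yielding the inverse reading.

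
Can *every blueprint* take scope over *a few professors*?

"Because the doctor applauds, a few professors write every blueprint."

Although there is an adjunct clause, *every blueprint* is in the main clause, not inside the adjunct.
QR within a single clause is free, so the lower quantifier may take scope over the higher one.
The sentence is scopally ambiguous between *a few professors* > *every blueprint* and *every blueprint* > *a few professors*.

Yes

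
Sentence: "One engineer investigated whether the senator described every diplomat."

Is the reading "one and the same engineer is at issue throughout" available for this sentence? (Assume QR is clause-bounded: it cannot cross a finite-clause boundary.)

Yes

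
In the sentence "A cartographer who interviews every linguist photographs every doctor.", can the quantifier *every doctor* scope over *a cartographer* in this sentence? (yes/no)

Yes

*every doctor* sits in the matrix clause, not in the relative clause on *a cartographer*.
Ordinary QR to a clause-peripheral position gives the wide-scope LF for the lower DP.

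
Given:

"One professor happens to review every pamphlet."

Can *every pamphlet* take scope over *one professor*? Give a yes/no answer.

Yes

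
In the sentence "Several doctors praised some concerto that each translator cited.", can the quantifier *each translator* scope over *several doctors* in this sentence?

No

The DP *each translator* is contained in the relative clause *that each translator cited* modifying *some concerto*.
Quantifiers inside a relative clause are trapped there; the RC boundary blocks QR.
*each translator* > *several doctors* would require crossing that boundary, which is illicit.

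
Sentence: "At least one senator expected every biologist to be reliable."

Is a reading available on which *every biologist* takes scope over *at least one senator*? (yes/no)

Yes

The ECM infinitive is scope-transparent — *every biologist* is free to raise above *at least one senator*.
Since no island is crossed, the inverse ordering is licensed alongside surface scope.
The sentence is scopally ambiguous between *at least one senator* > *every biologist* and *every biologist* > *at least one senator*.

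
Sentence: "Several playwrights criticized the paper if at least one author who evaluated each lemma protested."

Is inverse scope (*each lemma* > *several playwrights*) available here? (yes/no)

No

*each lemma* occurs within the relative clause *who evaluated each lemma*, which is itself inside the adjunct *if at least one author who evaluated each lemma protested*.
Both the relative clause and the enclosing adjunct are scope islands; QR cannot cross either.
There is no licit LF on which *each lemma* c-commands *several playwrights*.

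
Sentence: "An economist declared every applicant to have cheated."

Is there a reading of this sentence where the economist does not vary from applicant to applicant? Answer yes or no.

Yes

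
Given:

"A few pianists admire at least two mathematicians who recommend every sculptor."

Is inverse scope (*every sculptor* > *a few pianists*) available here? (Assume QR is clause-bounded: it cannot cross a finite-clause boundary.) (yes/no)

The target quantifier *every sculptor* is part of the relative clause *who recommend every sculptor* modifying *at least two mathematicians*.
Relative clauses block scope extraction: QR cannot target a position outside the modified NP.
So the wide-scope reading for *every sculptor* is blocked.

No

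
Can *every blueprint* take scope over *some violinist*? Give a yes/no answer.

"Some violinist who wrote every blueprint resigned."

No

The DP *every blueprint* is contained in the relative clause *who wrote every blueprint*.
The relative clause forms an island for QR, so the quantifier is confined to the head noun's restrictor.
The inverse ordering *every blueprint* > *some violinist* is therefore underivable.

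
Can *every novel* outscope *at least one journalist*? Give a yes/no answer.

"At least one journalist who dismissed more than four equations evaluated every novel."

Yes

*every novel* is a matrix argument; only *at least one journalist* is modified by the relative clause *who dismissed more than four equations*, so the RC island is irrelevant to the target quantifier.
Ordinary QR to a clause-peripheral position gives the wide-scope LF for the lower DP.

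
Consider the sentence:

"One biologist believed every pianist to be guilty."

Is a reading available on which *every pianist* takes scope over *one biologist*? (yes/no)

*every pianist* is an ECM subject; ECM complements are not islands, and the embedded quantifier may take matrix scope.
Ordinary QR to a clause-peripheral position gives the wide-scope LF for the lower DP.
Both orderings are possible: *one biologist* > *every pianist* and *every pianist* > *one biologist*.

Yes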